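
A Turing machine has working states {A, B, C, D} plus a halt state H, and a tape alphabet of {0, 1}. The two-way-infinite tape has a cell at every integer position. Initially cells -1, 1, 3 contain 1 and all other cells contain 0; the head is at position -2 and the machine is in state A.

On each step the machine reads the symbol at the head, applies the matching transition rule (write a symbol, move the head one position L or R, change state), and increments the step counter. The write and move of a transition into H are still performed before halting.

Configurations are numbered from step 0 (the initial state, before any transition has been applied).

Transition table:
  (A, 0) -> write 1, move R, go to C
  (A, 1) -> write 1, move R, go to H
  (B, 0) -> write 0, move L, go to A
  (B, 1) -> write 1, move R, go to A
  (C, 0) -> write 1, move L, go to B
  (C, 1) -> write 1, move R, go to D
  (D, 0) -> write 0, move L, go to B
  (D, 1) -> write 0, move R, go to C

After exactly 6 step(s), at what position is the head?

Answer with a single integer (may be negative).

Answer: 2

Derivation:
Step 1: in state A at pos -2, read 0 -> (A,0)->write 1,move R,goto C. Now: state=C, head=-1, tape[-3..4]=01101010 (head:   ^)
Step 2: in state C at pos -1, read 1 -> (C,1)->write 1,move R,goto D. Now: state=D, head=0, tape[-3..4]=01101010 (head:    ^)
Step 3: in state D at pos 0, read 0 -> (D,0)->write 0,move L,goto B. Now: state=B, head=-1, tape[-3..4]=01101010 (head:   ^)
Step 4: in state B at pos -1, read 1 -> (B,1)->write 1,move R,goto A. Now: state=A, head=0, tape[-3..4]=01101010 (head:    ^)
Step 5: in state A at pos 0, read 0 -> (A,0)->write 1,move R,goto C. Now: state=C, head=1, tape[-3..4]=01111010 (head:     ^)
Step 6: in state C at pos 1, read 1 -> (C,1)->write 1,move R,goto D. Now: state=D, head=2, tape[-3..4]=01111010 (head:      ^)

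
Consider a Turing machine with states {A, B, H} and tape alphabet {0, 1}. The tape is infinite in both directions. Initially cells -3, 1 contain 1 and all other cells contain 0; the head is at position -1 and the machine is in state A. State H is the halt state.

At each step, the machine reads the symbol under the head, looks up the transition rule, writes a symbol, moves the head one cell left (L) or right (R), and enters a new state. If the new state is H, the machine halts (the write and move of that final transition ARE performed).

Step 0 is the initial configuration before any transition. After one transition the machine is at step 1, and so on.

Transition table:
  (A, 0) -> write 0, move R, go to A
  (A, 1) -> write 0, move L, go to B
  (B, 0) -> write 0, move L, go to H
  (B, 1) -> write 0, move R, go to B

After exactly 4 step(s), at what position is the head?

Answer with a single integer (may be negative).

Step 1: in state A at pos -1, read 0 -> (A,0)->write 0,move R,goto A. Now: state=A, head=0, tape[-4..2]=0100010 (head:     ^)
Step 2: in state A at pos 0, read 0 -> (A,0)->write 0,move R,goto A. Now: state=A, head=1, tape[-4..2]=0100010 (head:      ^)
Step 3: in state A at pos 1, read 1 -> (A,1)->write 0,move L,goto B. Now: state=B, head=0, tape[-4..2]=0100000 (head:     ^)
Step 4: in state B at pos 0, read 0 -> (B,0)->write 0,move L,goto H. Now: state=H, head=-1, tape[-4..2]=0100000 (head:    ^)

Answer: -1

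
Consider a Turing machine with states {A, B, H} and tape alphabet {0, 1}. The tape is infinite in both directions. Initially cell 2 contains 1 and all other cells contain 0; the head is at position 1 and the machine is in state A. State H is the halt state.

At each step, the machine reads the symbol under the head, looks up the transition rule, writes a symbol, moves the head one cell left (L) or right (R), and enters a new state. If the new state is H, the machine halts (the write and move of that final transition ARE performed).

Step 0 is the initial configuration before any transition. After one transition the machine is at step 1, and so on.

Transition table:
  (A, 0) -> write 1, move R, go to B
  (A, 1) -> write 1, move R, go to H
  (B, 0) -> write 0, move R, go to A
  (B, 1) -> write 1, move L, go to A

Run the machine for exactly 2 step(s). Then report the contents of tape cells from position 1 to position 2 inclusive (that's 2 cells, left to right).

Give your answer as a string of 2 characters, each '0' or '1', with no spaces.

Answer: 11

Derivation:
Step 1: in state A at pos 1, read 0 -> (A,0)->write 1,move R,goto B. Now: state=B, head=2, tape[0..3]=0110 (head:   ^)
Step 2: in state B at pos 2, read 1 -> (B,1)->write 1,move L,goto A. Now: state=A, head=1, tape[0..3]=0110 (head:  ^)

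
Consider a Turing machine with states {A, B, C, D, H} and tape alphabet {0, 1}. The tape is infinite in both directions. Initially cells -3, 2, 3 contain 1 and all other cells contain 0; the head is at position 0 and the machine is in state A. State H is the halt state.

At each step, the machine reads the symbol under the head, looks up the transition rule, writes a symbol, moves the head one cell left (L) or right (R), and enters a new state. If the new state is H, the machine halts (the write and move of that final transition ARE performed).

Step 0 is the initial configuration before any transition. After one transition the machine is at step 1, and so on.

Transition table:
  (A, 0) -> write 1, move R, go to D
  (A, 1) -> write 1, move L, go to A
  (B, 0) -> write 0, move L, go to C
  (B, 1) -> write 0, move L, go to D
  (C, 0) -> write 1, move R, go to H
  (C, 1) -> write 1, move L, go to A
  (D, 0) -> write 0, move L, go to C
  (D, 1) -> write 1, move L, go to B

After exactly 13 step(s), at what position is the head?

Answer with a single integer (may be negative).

Answer: -5

Derivation:
Step 1: in state A at pos 0, read 0 -> (A,0)->write 1,move R,goto D. Now: state=D, head=1, tape[-4..4]=010010110 (head:      ^)
Step 2: in state D at pos 1, read 0 -> (D,0)->write 0,move L,goto C. Now: state=C, head=0, tape[-4..4]=010010110 (head:     ^)
Step 3: in state C at pos 0, read 1 -> (C,1)->write 1,move L,goto A. Now: state=A, head=-1, tape[-4..4]=010010110 (head:    ^)
Step 4: in state A at pos -1, read 0 -> (A,0)->write 1,move R,goto D. Now: state=D, head=0, tape[-4..4]=010110110 (head:     ^)
Step 5: in state D at pos 0, read 1 -> (D,1)->write 1,move L,goto B. Now: state=B, head=-1, tape[-4..4]=010110110 (head:    ^)
Step 6: in state B at pos -1, read 1 -> (B,1)->write 0,move L,goto D. Now: state=D, head=-2, tape[-4..4]=010010110 (head:   ^)
Step 7: in state D at pos -2, read 0 -> (D,0)->write 0,move L,goto C. Now: state=C, head=-3, tape[-4..4]=010010110 (head:  ^)
Step 8: in state C at pos -3, read 1 -> (C,1)->write 1,move L,goto A. Now: state=A, head=-4, tape[-5..4]=0010010110 (head:  ^)
Step 9: in state A at pos -4, read 0 -> (A,0)->write 1,move R,goto D. Now: state=D, head=-3, tape[-5..4]=0110010110 (head:   ^)
Step 10: in state D at pos -3, read 1 -> (D,1)->write 1,move L,goto B. Now: state=B, head=-4, tape[-5..4]=0110010110 (head:  ^)
Step 11: in state B at pos -4, read 1 -> (B,1)->write 0,move L,goto D. Now: state=D, head=-5, tape[-6..4]=00010010110 (head:  ^)
Step 12: in state D at pos -5, read 0 -> (D,0)->write 0,move L,goto C. Now: state=C, head=-6, tape[-7..4]=000010010110 (head:  ^)
Step 13: in state C at pos -6, read 0 -> (C,0)->write 1,move R,goto H. Now: state=H, head=-5, tape[-7..4]=010010010110 (head:   ^)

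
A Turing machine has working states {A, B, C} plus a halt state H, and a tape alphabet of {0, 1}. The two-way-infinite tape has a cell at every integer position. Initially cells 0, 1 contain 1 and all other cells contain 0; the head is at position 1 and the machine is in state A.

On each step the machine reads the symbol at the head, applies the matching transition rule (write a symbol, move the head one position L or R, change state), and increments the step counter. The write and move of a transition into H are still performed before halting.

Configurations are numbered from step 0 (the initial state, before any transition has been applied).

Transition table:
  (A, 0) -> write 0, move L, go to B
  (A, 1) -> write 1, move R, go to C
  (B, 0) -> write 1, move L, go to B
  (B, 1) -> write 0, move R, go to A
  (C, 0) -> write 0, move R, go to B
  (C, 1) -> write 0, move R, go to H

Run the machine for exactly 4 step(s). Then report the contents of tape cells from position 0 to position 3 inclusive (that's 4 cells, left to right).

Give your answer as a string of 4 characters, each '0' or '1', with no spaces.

Answer: 1111

Derivation:
Step 1: in state A at pos 1, read 1 -> (A,1)->write 1,move R,goto C. Now: state=C, head=2, tape[-1..3]=01100 (head:    ^)
Step 2: in state C at pos 2, read 0 -> (C,0)->write 0,move R,goto B. Now: state=B, head=3, tape[-1..4]=011000 (head:     ^)
Step 3: in state B at pos 3, read 0 -> (B,0)->write 1,move L,goto B. Now: state=B, head=2, tape[-1..4]=011010 (head:    ^)
Step 4: in state B at pos 2, read 0 -> (B,0)->write 1,move L,goto B. Now: state=B, head=1, tape[-1..4]=011110 (head:   ^)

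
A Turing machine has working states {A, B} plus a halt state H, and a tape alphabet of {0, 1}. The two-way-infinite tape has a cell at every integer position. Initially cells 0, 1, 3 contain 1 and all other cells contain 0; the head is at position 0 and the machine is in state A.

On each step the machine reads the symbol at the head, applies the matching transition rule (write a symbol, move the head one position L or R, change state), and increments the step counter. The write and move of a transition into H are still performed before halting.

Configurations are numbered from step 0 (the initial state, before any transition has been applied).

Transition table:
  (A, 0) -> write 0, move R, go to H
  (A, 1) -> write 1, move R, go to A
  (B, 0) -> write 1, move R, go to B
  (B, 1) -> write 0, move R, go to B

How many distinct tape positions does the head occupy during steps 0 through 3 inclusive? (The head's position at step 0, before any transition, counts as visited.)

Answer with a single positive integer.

Answer: 4

Derivation:
Step 1: in state A at pos 0, read 1 -> (A,1)->write 1,move R,goto A. Now: state=A, head=1, tape[-1..4]=011010 (head:   ^)
Step 2: in state A at pos 1, read 1 -> (A,1)->write 1,move R,goto A. Now: state=A, head=2, tape[-1..4]=011010 (head:    ^)
Step 3: in state A at pos 2, read 0 -> (A,0)->write 0,move R,goto H. Now: state=H, head=3, tape[-1..4]=011010 (head:     ^)
Head positions at steps 0..3: starting at 0, distinct positions visited = {0, 1, 2, 3} -> 4 position(s)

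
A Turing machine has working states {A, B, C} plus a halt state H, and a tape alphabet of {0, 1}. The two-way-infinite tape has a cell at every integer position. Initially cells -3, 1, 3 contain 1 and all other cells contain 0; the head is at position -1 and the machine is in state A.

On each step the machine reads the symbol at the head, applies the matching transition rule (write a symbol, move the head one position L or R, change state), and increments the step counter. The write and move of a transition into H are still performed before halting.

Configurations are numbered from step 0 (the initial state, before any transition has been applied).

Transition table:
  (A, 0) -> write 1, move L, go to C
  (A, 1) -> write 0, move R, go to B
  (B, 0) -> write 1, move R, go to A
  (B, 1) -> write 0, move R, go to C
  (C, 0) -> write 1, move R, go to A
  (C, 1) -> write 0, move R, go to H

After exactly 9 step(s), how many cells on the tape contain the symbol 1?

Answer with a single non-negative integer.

Step 1: in state A at pos -1, read 0 -> (A,0)->write 1,move L,goto C. Now: state=C, head=-2, tape[-4..4]=010101010 (head:   ^)
Step 2: in state C at pos -2, read 0 -> (C,0)->write 1,move R,goto A. Now: state=A, head=-1, tape[-4..4]=011101010 (head:    ^)
Step 3: in state A at pos -1, read 1 -> (A,1)->write 0,move R,goto B. Now: state=B, head=0, tape[-4..4]=011001010 (head:     ^)
Step 4: in state B at pos 0, read 0 -> (B,0)->write 1,move R,goto A. Now: state=A, head=1, tape[-4..4]=011011010 (head:      ^)
Step 5: in state A at pos 1, read 1 -> (A,1)->write 0,move R,goto B. Now: state=B, head=2, tape[-4..4]=011010010 (head:       ^)
Step 6: in state B at pos 2, read 0 -> (B,0)->write 1,move R,goto A. Now: state=A, head=3, tape[-4..4]=011010110 (head:        ^)
Step 7: in state A at pos 3, read 1 -> (A,1)->write 0,move R,goto B. Now: state=B, head=4, tape[-4..5]=0110101000 (head:         ^)
Step 8: in state B at pos 4, read 0 -> (B,0)->write 1,move R,goto A. Now: state=A, head=5, tape[-4..6]=01101010100 (head:          ^)
Step 9: in state A at pos 5, read 0 -> (A,0)->write 1,move L,goto C. Now: state=C, head=4, tape[-4..6]=01101010110 (head:         ^)
Cells containing 1 after step 9: {-3, -2, 0, 2, 4, 5} -> 6 cell(s)

Answer: 6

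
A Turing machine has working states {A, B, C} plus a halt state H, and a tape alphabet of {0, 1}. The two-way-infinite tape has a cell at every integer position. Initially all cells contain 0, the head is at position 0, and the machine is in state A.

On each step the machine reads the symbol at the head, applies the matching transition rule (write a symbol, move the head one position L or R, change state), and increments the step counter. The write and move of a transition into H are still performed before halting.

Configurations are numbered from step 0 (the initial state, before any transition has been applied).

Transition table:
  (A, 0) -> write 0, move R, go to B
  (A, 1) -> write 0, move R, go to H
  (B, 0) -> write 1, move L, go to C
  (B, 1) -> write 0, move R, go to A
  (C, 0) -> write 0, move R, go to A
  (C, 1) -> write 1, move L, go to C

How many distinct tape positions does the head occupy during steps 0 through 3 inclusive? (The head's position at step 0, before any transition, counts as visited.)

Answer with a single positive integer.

Answer: 2

Derivation:
Step 1: in state A at pos 0, read 0 -> (A,0)->write 0,move R,goto B. Now: state=B, head=1, tape[-1..2]=0000 (head:   ^)
Step 2: in state B at pos 1, read 0 -> (B,0)->write 1,move L,goto C. Now: state=C, head=0, tape[-1..2]=0010 (head:  ^)
Step 3: in state C at pos 0, read 0 -> (C,0)->write 0,move R,goto A. Now: state=A, head=1, tape[-1..2]=0010 (head:   ^)
Head positions at steps 0..3: starting at 0, distinct positions visited = {0, 1} -> 2 position(s)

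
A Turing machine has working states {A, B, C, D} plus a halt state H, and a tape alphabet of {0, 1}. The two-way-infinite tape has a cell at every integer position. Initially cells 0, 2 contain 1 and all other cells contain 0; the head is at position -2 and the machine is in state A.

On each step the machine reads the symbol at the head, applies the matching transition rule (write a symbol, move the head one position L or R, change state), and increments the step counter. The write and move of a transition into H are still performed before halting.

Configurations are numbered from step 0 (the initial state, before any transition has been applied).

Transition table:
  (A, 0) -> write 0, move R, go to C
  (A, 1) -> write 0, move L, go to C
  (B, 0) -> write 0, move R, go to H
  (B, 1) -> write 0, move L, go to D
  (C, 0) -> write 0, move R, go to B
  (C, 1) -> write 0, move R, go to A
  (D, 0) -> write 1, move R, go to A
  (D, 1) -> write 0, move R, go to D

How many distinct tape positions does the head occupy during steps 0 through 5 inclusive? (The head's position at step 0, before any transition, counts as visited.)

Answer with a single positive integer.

Step 1: in state A at pos -2, read 0 -> (A,0)->write 0,move R,goto C. Now: state=C, head=-1, tape[-3..3]=0001010 (head:   ^)
Step 2: in state C at pos -1, read 0 -> (C,0)->write 0,move R,goto B. Now: state=B, head=0, tape[-3..3]=0001010 (head:    ^)
Step 3: in state B at pos 0, read 1 -> (B,1)->write 0,move L,goto D. Now: state=D, head=-1, tape[-3..3]=0000010 (head:   ^)
Step 4: in state D at pos -1, read 0 -> (D,0)->write 1,move R,goto A. Now: state=A, head=0, tape[-3..3]=0010010 (head:    ^)
Step 5: in state A at pos 0, read 0 -> (A,0)->write 0,move R,goto C. Now: state=C, head=1, tape[-3..3]=0010010 (head:     ^)
Head positions at steps 0..5: starting at -2, distinct positions visited = {-2, -1, 0, 1} -> 4 position(s)

Answer: 4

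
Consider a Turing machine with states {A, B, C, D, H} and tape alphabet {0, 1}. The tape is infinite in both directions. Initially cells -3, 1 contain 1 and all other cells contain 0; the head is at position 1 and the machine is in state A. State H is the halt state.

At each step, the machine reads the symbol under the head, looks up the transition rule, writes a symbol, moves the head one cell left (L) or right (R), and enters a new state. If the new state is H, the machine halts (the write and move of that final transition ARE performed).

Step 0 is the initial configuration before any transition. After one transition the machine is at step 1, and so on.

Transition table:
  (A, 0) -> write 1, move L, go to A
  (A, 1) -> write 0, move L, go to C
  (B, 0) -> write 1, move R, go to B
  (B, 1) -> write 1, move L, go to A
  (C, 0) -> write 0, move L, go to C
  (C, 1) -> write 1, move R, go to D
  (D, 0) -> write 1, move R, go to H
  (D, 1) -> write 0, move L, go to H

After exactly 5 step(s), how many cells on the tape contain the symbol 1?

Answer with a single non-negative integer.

Answer: 1

Derivation:
Step 1: in state A at pos 1, read 1 -> (A,1)->write 0,move L,goto C. Now: state=C, head=0, tape[-4..2]=0100000 (head:     ^)
Step 2: in state C at pos 0, read 0 -> (C,0)->write 0,move L,goto C. Now: state=C, head=-1, tape[-4..2]=0100000 (head:    ^)
Step 3: in state C at pos -1, read 0 -> (C,0)->write 0,move L,goto C. Now: state=C, head=-2, tape[-4..2]=0100000 (head:   ^)
Step 4: in state C at pos -2, read 0 -> (C,0)->write 0,move L,goto C. Now: state=C, head=-3, tape[-4..2]=0100000 (head:  ^)
Step 5: in state C at pos -3, read 1 -> (C,1)->write 1,move R,goto D. Now: state=D, head=-2, tape[-4..2]=0100000 (head:   ^)
Cells containing 1 after step 5: {-3} -> 1 cell(s)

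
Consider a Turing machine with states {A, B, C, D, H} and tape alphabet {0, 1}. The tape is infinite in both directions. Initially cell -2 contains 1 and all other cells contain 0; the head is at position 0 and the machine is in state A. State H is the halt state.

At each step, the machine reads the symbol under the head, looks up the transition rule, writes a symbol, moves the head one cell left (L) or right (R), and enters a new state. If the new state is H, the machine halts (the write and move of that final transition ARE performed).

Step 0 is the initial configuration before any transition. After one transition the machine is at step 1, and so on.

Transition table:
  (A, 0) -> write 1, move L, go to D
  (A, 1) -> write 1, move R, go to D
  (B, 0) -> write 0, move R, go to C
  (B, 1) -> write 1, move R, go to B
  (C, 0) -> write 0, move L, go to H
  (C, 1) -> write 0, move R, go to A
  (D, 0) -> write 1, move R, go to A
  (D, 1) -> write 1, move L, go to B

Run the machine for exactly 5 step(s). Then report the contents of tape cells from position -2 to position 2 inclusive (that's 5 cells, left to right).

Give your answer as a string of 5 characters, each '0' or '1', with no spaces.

Answer: 11111

Derivation:
Step 1: in state A at pos 0, read 0 -> (A,0)->write 1,move L,goto D. Now: state=D, head=-1, tape[-3..1]=01010 (head:   ^)
Step 2: in state D at pos -1, read 0 -> (D,0)->write 1,move R,goto A. Now: state=A, head=0, tape[-3..1]=01110 (head:    ^)
Step 3: in state A at pos 0, read 1 -> (A,1)->write 1,move R,goto D. Now: state=D, head=1, tape[-3..2]=011100 (head:     ^)
Step 4: in state D at pos 1, read 0 -> (D,0)->write 1,move R,goto A. Now: state=A, head=2, tape[-3..3]=0111100 (head:      ^)
Step 5: in state A at pos 2, read 0 -> (A,0)->write 1,move L,goto D. Now: state=D, head=1, tape[-3..3]=0111110 (head:     ^)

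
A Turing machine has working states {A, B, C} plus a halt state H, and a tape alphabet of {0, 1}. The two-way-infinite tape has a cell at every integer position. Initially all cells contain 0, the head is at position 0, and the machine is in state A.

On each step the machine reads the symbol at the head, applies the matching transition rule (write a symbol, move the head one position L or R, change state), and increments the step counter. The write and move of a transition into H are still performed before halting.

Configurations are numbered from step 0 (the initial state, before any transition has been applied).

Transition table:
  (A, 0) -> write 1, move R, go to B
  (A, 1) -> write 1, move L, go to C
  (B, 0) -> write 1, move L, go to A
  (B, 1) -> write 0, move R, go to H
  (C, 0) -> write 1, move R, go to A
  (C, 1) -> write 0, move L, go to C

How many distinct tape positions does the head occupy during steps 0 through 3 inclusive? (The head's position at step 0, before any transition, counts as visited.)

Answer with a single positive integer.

Answer: 3

Derivation:
Step 1: in state A at pos 0, read 0 -> (A,0)->write 1,move R,goto B. Now: state=B, head=1, tape[-1..2]=0100 (head:   ^)
Step 2: in state B at pos 1, read 0 -> (B,0)->write 1,move L,goto A. Now: state=A, head=0, tape[-1..2]=0110 (head:  ^)
Step 3: in state A at pos 0, read 1 -> (A,1)->write 1,move L,goto C. Now: state=C, head=-1, tape[-2..2]=00110 (head:  ^)
Head positions at steps 0..3: starting at 0, distinct positions visited = {-1, 0, 1} -> 3 position(s)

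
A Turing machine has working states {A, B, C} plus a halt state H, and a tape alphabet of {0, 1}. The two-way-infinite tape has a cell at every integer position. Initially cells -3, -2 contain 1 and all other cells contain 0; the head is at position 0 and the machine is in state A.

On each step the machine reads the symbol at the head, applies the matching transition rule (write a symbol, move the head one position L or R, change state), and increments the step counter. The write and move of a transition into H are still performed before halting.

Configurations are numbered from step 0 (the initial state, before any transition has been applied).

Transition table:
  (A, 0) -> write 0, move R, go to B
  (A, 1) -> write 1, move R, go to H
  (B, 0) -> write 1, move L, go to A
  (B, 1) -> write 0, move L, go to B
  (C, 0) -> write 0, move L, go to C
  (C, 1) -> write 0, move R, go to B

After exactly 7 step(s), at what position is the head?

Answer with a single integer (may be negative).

Step 1: in state A at pos 0, read 0 -> (A,0)->write 0,move R,goto B. Now: state=B, head=1, tape[-4..2]=0110000 (head:      ^)
Step 2: in state B at pos 1, read 0 -> (B,0)->write 1,move L,goto A. Now: state=A, head=0, tape[-4..2]=0110010 (head:     ^)
Step 3: in state A at pos 0, read 0 -> (A,0)->write 0,move R,goto B. Now: state=B, head=1, tape[-4..2]=0110010 (head:      ^)
Step 4: in state B at pos 1, read 1 -> (B,1)->write 0,move L,goto B. Now: state=B, head=0, tape[-4..2]=0110000 (head:     ^)
Step 5: in state B at pos 0, read 0 -> (B,0)->write 1,move L,goto A. Now: state=A, head=-1, tape[-4..2]=0110100 (head:    ^)
Step 6: in state A at pos -1, read 0 -> (A,0)->write 0,move R,goto B. Now: state=B, head=0, tape[-4..2]=0110100 (head:     ^)
Step 7: in state B at pos 0, read 1 -> (B,1)->write 0,move L,goto B. Now: state=B, head=-1, tape[-4..2]=0110000 (head:    ^)

Answer: -1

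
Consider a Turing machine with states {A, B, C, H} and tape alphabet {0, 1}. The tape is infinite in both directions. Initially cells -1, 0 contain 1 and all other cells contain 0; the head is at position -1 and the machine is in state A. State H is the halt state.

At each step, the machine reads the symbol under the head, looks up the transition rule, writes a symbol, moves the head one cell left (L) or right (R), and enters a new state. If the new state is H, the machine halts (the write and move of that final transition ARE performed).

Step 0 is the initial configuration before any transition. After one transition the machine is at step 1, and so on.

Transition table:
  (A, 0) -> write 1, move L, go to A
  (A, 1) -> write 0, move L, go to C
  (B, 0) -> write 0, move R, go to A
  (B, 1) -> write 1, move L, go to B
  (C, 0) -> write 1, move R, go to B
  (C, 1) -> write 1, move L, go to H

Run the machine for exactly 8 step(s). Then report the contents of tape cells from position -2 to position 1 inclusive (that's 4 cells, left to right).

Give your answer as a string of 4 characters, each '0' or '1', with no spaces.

Answer: 1111

Derivation:
Step 1: in state A at pos -1, read 1 -> (A,1)->write 0,move L,goto C. Now: state=C, head=-2, tape[-3..1]=00010 (head:  ^)
Step 2: in state C at pos -2, read 0 -> (C,0)->write 1,move R,goto B. Now: state=B, head=-1, tape[-3..1]=01010 (head:   ^)
Step 3: in state B at pos -1, read 0 -> (B,0)->write 0,move R,goto A. Now: state=A, head=0, tape[-3..1]=01010 (head:    ^)
Step 4: in state A at pos 0, read 1 -> (A,1)->write 0,move L,goto C. Now: state=C, head=-1, tape[-3..1]=01000 (head:   ^)
Step 5: in state C at pos -1, read 0 -> (C,0)->write 1,move R,goto B. Now: state=B, head=0, tape[-3..1]=01100 (head:    ^)
Step 6: in state B at pos 0, read 0 -> (B,0)->write 0,move R,goto A. Now: state=A, head=1, tape[-3..2]=011000 (head:     ^)
Step 7: in state A at pos 1, read 0 -> (A,0)->write 1,move L,goto A. Now: state=A, head=0, tape[-3..2]=011010 (head:    ^)
Step 8: in state A at pos 0, read 0 -> (A,0)->write 1,move L,goto A. Now: state=A, head=-1, tape[-3..2]=011110 (head:   ^)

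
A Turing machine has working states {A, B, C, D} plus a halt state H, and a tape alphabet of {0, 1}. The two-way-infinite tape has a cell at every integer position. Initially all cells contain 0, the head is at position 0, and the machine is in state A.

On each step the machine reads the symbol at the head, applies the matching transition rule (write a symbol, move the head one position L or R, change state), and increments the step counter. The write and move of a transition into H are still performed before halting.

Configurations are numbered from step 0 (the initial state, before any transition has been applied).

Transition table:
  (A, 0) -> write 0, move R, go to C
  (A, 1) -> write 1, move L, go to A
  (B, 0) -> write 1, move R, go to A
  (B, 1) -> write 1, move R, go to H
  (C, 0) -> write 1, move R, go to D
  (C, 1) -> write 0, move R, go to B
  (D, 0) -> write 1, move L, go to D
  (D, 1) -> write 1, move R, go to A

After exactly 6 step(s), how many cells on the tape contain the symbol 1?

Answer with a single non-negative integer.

Answer: 2

Derivation:
Step 1: in state A at pos 0, read 0 -> (A,0)->write 0,move R,goto C. Now: state=C, head=1, tape[-1..2]=0000 (head:   ^)
Step 2: in state C at pos 1, read 0 -> (C,0)->write 1,move R,goto D. Now: state=D, head=2, tape[-1..3]=00100 (head:    ^)
Step 3: in state D at pos 2, read 0 -> (D,0)->write 1,move L,goto D. Now: state=D, head=1, tape[-1..3]=00110 (head:   ^)
Step 4: in state D at pos 1, read 1 -> (D,1)->write 1,move R,goto A. Now: state=A, head=2, tape[-1..3]=00110 (head:    ^)
Step 5: in state A at pos 2, read 1 -> (A,1)->write 1,move L,goto A. Now: state=A, head=1, tape[-1..3]=00110 (head:   ^)
Step 6: in state A at pos 1, read 1 -> (A,1)->write 1,move L,goto A. Now: state=A, head=0, tape[-1..3]=00110 (head:  ^)
Cells containing 1 after step 6: {1, 2} -> 2 cell(s)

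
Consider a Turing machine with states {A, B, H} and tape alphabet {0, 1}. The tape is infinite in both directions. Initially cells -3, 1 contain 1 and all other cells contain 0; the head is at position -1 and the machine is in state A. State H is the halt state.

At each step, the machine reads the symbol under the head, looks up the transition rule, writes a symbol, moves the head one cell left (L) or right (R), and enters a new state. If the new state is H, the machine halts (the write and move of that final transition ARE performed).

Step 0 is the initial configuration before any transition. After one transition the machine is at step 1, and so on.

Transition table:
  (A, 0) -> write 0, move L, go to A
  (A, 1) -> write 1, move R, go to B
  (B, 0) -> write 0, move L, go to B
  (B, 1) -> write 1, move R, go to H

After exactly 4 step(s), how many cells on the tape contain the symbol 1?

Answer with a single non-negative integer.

Step 1: in state A at pos -1, read 0 -> (A,0)->write 0,move L,goto A. Now: state=A, head=-2, tape[-4..2]=0100010 (head:   ^)
Step 2: in state A at pos -2, read 0 -> (A,0)->write 0,move L,goto A. Now: state=A, head=-3, tape[-4..2]=0100010 (head:  ^)
Step 3: in state A at pos -3, read 1 -> (A,1)->write 1,move R,goto B. Now: state=B, head=-2, tape[-4..2]=0100010 (head:   ^)
Step 4: in state B at pos -2, read 0 -> (B,0)->write 0,move L,goto B. Now: state=B, head=-3, tape[-4..2]=0100010 (head:  ^)
Cells containing 1 after step 4: {-3, 1} -> 2 cell(s)

Answer: 2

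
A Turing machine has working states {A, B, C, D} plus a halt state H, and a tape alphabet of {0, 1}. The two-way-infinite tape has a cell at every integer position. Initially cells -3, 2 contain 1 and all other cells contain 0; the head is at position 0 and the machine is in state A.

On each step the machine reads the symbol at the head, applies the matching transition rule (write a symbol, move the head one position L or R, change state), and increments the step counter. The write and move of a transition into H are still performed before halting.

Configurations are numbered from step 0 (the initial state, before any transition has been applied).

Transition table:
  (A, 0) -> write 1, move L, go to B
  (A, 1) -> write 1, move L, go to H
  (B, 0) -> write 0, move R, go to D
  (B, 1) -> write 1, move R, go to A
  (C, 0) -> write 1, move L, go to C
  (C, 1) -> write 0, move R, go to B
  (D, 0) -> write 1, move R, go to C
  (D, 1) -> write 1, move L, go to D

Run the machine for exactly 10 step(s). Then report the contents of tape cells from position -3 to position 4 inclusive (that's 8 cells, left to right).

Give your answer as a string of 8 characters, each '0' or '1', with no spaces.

Step 1: in state A at pos 0, read 0 -> (A,0)->write 1,move L,goto B. Now: state=B, head=-1, tape[-4..3]=01001010 (head:    ^)
Step 2: in state B at pos -1, read 0 -> (B,0)->write 0,move R,goto D. Now: state=D, head=0, tape[-4..3]=01001010 (head:     ^)
Step 3: in state D at pos 0, read 1 -> (D,1)->write 1,move L,goto D. Now: state=D, head=-1, tape[-4..3]=01001010 (head:    ^)
Step 4: in state D at pos -1, read 0 -> (D,0)->write 1,move R,goto C. Now: state=C, head=0, tape[-4..3]=01011010 (head:     ^)
Step 5: in state C at pos 0, read 1 -> (C,1)->write 0,move R,goto B. Now: state=B, head=1, tape[-4..3]=01010010 (head:      ^)
Step 6: in state B at pos 1, read 0 -> (B,0)->write 0,move R,goto D. Now: state=D, head=2, tape[-4..3]=01010010 (head:       ^)
Step 7: in state D at pos 2, read 1 -> (D,1)->write 1,move L,goto D. Now: state=D, head=1, tape[-4..3]=01010010 (head:      ^)
Step 8: in state D at pos 1, read 0 -> (D,0)->write 1,move R,goto C. Now: state=C, head=2, tape[-4..3]=01010110 (head:       ^)
Step 9: in state C at pos 2, read 1 -> (C,1)->write 0,move R,goto B. Now: state=B, head=3, tape[-4..4]=010101000 (head:        ^)
Step 10: in state B at pos 3, read 0 -> (B,0)->write 0,move R,goto D. Now: state=D, head=4, tape[-4..5]=0101010000 (head:         ^)

Answer: 10101000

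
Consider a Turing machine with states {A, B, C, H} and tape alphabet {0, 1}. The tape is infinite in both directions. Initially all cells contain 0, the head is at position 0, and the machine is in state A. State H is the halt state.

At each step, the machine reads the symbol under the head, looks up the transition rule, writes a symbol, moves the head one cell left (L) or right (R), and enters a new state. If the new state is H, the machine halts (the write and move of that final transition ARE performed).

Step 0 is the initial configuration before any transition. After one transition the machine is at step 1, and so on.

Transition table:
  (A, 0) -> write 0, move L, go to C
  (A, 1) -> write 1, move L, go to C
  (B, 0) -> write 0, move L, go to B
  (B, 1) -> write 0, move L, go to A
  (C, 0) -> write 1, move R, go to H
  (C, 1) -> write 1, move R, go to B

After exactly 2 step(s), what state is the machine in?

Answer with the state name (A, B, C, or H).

Answer: H

Derivation:
Step 1: in state A at pos 0, read 0 -> (A,0)->write 0,move L,goto C. Now: state=C, head=-1, tape[-2..1]=0000 (head:  ^)
Step 2: in state C at pos -1, read 0 -> (C,0)->write 1,move R,goto H. Now: state=H, head=0, tape[-2..1]=0100 (head:   ^)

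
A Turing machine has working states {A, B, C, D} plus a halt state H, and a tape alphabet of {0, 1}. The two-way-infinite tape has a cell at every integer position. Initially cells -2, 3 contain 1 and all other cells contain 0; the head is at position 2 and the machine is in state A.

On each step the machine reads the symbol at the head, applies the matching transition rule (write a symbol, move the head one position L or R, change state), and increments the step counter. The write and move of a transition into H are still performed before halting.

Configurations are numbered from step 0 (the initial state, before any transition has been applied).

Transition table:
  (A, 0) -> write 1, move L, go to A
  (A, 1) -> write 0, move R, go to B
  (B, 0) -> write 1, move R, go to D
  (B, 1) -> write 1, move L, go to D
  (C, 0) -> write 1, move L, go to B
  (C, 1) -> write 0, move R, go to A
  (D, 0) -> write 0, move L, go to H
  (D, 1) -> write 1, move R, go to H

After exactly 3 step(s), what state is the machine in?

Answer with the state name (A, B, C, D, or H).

Step 1: in state A at pos 2, read 0 -> (A,0)->write 1,move L,goto A. Now: state=A, head=1, tape[-3..4]=01000110 (head:     ^)
Step 2: in state A at pos 1, read 0 -> (A,0)->write 1,move L,goto A. Now: state=A, head=0, tape[-3..4]=01001110 (head:    ^)
Step 3: in state A at pos 0, read 0 -> (A,0)->write 1,move L,goto A. Now: state=A, head=-1, tape[-3..4]=01011110 (head:   ^)

Answer: A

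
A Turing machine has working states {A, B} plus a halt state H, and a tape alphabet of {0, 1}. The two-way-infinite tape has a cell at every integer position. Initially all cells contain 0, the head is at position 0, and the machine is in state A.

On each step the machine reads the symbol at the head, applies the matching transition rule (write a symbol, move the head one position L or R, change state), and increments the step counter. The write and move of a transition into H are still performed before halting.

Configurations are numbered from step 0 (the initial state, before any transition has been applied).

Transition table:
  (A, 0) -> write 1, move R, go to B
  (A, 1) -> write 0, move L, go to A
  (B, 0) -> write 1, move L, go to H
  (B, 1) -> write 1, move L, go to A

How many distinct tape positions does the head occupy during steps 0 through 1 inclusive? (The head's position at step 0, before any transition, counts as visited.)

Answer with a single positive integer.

Step 1: in state A at pos 0, read 0 -> (A,0)->write 1,move R,goto B. Now: state=B, head=1, tape[-1..2]=0100 (head:   ^)
Head positions at steps 0..1: starting at 0, distinct positions visited = {0, 1} -> 2 position(s)

Answer: 2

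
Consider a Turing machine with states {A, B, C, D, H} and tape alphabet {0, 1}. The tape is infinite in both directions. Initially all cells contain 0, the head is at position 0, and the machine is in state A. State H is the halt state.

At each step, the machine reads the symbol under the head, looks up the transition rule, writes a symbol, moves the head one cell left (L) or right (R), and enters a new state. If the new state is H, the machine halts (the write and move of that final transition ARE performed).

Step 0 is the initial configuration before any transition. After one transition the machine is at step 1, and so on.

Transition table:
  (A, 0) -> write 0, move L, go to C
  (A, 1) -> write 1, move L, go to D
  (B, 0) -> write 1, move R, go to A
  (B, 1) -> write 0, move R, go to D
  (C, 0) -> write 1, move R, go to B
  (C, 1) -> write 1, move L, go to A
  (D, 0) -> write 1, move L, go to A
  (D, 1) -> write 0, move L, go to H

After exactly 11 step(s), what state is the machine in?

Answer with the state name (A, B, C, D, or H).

Answer: D

Derivation:
Step 1: in state A at pos 0, read 0 -> (A,0)->write 0,move L,goto C. Now: state=C, head=-1, tape[-2..1]=0000 (head:  ^)
Step 2: in state C at pos -1, read 0 -> (C,0)->write 1,move R,goto B. Now: state=B, head=0, tape[-2..1]=0100 (head:   ^)
Step 3: in state B at pos 0, read 0 -> (B,0)->write 1,move R,goto A. Now: state=A, head=1, tape[-2..2]=01100 (head:    ^)
Step 4: in state A at pos 1, read 0 -> (A,0)->write 0,move L,goto C. Now: state=C, head=0, tape[-2..2]=01100 (head:   ^)
Step 5: in state C at pos 0, read 1 -> (C,1)->write 1,move L,goto A. Now: state=A, head=-1, tape[-2..2]=01100 (head:  ^)
Step 6: in state A at pos -1, read 1 -> (A,1)->write 1,move L,goto D. Now: state=D, head=-2, tape[-3..2]=001100 (head:  ^)
Step 7: in state D at pos -2, read 0 -> (D,0)->write 1,move L,goto A. Now: state=A, head=-3, tape[-4..2]=0011100 (head:  ^)
Step 8: in state A at pos -3, read 0 -> (A,0)->write 0,move L,goto C. Now: state=C, head=-4, tape[-5..2]=00011100 (head:  ^)
Step 9: in state C at pos -4, read 0 -> (C,0)->write 1,move R,goto B. Now: state=B, head=-3, tape[-5..2]=01011100 (head:   ^)
Step 10: in state B at pos -3, read 0 -> (B,0)->write 1,move R,goto A. Now: state=A, head=-2, tape[-5..2]=01111100 (head:    ^)
Step 11: in state A at pos -2, read 1 -> (A,1)->write 1,move L,goto D. Now: state=D, head=-3, tape[-5..2]=01111100 (head:   ^)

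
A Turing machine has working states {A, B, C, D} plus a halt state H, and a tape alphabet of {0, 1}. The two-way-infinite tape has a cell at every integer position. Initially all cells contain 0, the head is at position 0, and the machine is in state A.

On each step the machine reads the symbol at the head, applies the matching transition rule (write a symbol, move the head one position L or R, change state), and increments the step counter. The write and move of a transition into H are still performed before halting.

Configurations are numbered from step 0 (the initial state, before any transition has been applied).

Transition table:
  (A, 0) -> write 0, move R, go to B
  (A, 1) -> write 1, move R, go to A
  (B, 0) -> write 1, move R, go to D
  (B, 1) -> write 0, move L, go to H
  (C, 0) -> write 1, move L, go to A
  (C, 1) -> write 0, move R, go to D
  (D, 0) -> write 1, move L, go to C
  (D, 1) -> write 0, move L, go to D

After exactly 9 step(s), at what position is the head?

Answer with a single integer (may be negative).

Answer: -1

Derivation:
Step 1: in state A at pos 0, read 0 -> (A,0)->write 0,move R,goto B. Now: state=B, head=1, tape[-1..2]=0000 (head:   ^)
Step 2: in state B at pos 1, read 0 -> (B,0)->write 1,move R,goto D. Now: state=D, head=2, tape[-1..3]=00100 (head:    ^)
Step 3: in state D at pos 2, read 0 -> (D,0)->write 1,move L,goto C. Now: state=C, head=1, tape[-1..3]=00110 (head:   ^)
Step 4: in state C at pos 1, read 1 -> (C,1)->write 0,move R,goto D. Now: state=D, head=2, tape[-1..3]=00010 (head:    ^)
Step 5: in state D at pos 2, read 1 -> (D,1)->write 0,move L,goto D. Now: state=D, head=1, tape[-1..3]=00000 (head:   ^)
Step 6: in state D at pos 1, read 0 -> (D,0)->write 1,move L,goto C. Now: state=C, head=0, tape[-1..3]=00100 (head:  ^)
Step 7: in state C at pos 0, read 0 -> (C,0)->write 1,move L,goto A. Now: state=A, head=-1, tape[-2..3]=001100 (head:  ^)
Step 8: in state A at pos -1, read 0 -> (A,0)->write 0,move R,goto B. Now: state=B, head=0, tape[-2..3]=001100 (head:   ^)
Step 9: in state B at pos 0, read 1 -> (B,1)->write 0,move L,goto H. Now: state=H, head=-1, tape[-2..3]=000100 (head:  ^)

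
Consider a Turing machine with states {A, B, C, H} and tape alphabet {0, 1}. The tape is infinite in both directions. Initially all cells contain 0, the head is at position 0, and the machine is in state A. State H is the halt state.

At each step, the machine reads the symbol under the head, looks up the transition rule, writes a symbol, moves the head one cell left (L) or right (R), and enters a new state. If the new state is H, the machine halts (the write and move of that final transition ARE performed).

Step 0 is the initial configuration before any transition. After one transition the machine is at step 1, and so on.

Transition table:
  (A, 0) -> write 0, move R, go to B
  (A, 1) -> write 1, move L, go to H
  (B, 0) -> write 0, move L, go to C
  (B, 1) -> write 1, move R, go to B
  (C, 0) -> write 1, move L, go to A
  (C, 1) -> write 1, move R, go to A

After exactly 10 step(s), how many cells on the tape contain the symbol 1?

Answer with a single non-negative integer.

Step 1: in state A at pos 0, read 0 -> (A,0)->write 0,move R,goto B. Now: state=B, head=1, tape[-1..2]=0000 (head:   ^)
Step 2: in state B at pos 1, read 0 -> (B,0)->write 0,move L,goto C. Now: state=C, head=0, tape[-1..2]=0000 (head:  ^)
Step 3: in state C at pos 0, read 0 -> (C,0)->write 1,move L,goto A. Now: state=A, head=-1, tape[-2..2]=00100 (head:  ^)
Step 4: in state A at pos -1, read 0 -> (A,0)->write 0,move R,goto B. Now: state=B, head=0, tape[-2..2]=00100 (head:   ^)
Step 5: in state B at pos 0, read 1 -> (B,1)->write 1,move R,goto B. Now: state=B, head=1, tape[-2..2]=00100 (head:    ^)
Step 6: in state B at pos 1, read 0 -> (B,0)->write 0,move L,goto C. Now: state=C, head=0, tape[-2..2]=00100 (head:   ^)
Step 7: in state C at pos 0, read 1 -> (C,1)->write 1,move R,goto A. Now: state=A, head=1, tape[-2..2]=00100 (head:    ^)
Step 8: in state A at pos 1, read 0 -> (A,0)->write 0,move R,goto B. Now: state=B, head=2, tape[-2..3]=001000 (head:     ^)
Step 9: in state B at pos 2, read 0 -> (B,0)->write 0,move L,goto C. Now: state=C, head=1, tape[-2..3]=001000 (head:    ^)
Step 10: in state C at pos 1, read 0 -> (C,0)->write 1,move L,goto A. Now: state=A, head=0, tape[-2..3]=001100 (head:   ^)
Cells containing 1 after step 10: {0, 1} -> 2 cell(s)

Answer: 2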